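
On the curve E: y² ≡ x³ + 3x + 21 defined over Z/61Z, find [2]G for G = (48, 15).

(10, 21)

tangent at (48, 15): λ = (3·48² + 3)/(2·15) ≡ 22/30. 30⁻¹ ≡ 59 (mod 61), so λ ≡ 22·59 ≡ 17.
  x = λ² - 48 - 48 = 289 - 96 ≡ 10; y = λ·(48 - 10) - 15 ≡ 21. → (10, 21)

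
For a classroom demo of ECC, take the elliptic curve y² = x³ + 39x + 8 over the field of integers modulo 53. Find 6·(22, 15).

(9, 9)

Write G = (22, 15).
Double-and-add on 6 = (110)₂. Start with G = (22, 15) for the leading 1-bit.
double: tangent at (22, 15): λ = (3·22² + 39)/(2·15) ≡ 7/30. 30⁻¹ ≡ 23 (mod 53), so λ ≡ 7·23 ≡ 2.
  x = λ² - 22 - 22 = 4 - 44 ≡ 13; y = λ·(22 - 13) - 15 ≡ 3. → (13, 3)
add G: (13, 3) + (22, 15). λ = (15 - 3)/(22 - 13) ≡ 12/9 mod 53. 9⁻¹ ≡ 6 (mod 53) since 9·6 = 54 ≡ 1, so λ ≡ 19.
  x = λ² - 13 - 22 = 361 - 35 ≡ 8; y = λ·(13 - 8) - 3 ≡ 39. → (8, 39)
double: tangent at (8, 39): λ = (3·8² + 39)/(2·39) ≡ 19/25. 25⁻¹ ≡ 17 (mod 53), so λ ≡ 19·17 ≡ 5.
  x = λ² - 8 - 8 = 25 - 16 ≡ 9; y = λ·(8 - 9) - 39 ≡ 9. → (9, 9)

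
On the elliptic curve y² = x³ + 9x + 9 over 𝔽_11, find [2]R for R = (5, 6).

tangent at (5, 6): λ = (3·5² + 9)/(2·6) ≡ 7/1. 1⁻¹ ≡ 1 (mod 11), so λ ≡ 7·1 ≡ 7.
  x = λ² - 5 - 5 = 49 - 10 ≡ 6; y = λ·(5 - 6) - 6 ≡ 9. → (6, 9)

(6, 9)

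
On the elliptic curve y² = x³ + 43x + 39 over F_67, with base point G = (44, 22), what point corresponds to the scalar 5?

Double-and-add on 5 = (101)₂. Start with G = (44, 22) for the leading 1-bit.
double: tangent at (44, 22): λ = (3·44² + 43)/(2·22) ≡ 22/44. 44⁻¹ ≡ 32 (mod 67), so λ ≡ 22·32 ≡ 34.
  x = λ² - 44 - 44 = 1156 - 88 ≡ 63; y = λ·(44 - 63) - 22 ≡ 2. → (63, 2)
double: tangent at (63, 2): λ = (3·63² + 43)/(2·2) ≡ 24/4. 4⁻¹ ≡ 17 (mod 67), so λ ≡ 24·17 ≡ 6.
  x = λ² - 63 - 63 = 36 - 126 ≡ 44; y = λ·(63 - 44) - 2 ≡ 45. → (44, 45)
add G: (44, 45) + (44, 22): same x and y₁ ≡ -y₂, so the sum is the point at infinity.

O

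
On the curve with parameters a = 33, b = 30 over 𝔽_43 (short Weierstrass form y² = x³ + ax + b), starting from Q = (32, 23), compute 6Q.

Double-and-add on 6 = (110)₂. Start with Q = (32, 23) for the leading 1-bit.
double: tangent at (32, 23): λ = (3·32² + 33)/(2·23) ≡ 9/3. 3⁻¹ ≡ 29 (mod 43) since 3·29 = 87 ≡ 1, so λ ≡ 9·29 ≡ 3.
  x = λ² - 32 - 32 = 9 - 64 ≡ 31; y = λ·(32 - 31) - 23 ≡ 23. → (31, 23)
add Q: (31, 23) + (32, 23). λ = (23 - 23)/(32 - 31) ≡ 0/1 mod 43. 1⁻¹ ≡ 1 (mod 43) since 1·1 = 1 ≡ 1, so λ ≡ 0.
  x = λ² - 31 - 32 = 0 - 63 ≡ 23; y = λ·(31 - 23) - 23 ≡ 20. → (23, 20)
double: tangent at (23, 20): λ = (3·23² + 33)/(2·20) ≡ 29/40. 40⁻¹ ≡ 14 (mod 43), so λ ≡ 29·14 ≡ 19.
  x = λ² - 23 - 23 = 361 - 46 ≡ 14; y = λ·(23 - 14) - 20 ≡ 22. → (14, 22)

(14, 22)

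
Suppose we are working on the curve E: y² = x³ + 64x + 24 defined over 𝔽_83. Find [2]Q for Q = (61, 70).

tangent at (61, 70): λ = (3·61² + 64)/(2·70) ≡ 22/57. 57⁻¹ ≡ 67 (mod 83) since 57·67 = 3819 ≡ 1, so λ ≡ 22·67 ≡ 63.
  x = λ² - 61 - 61 = 3969 - 122 ≡ 29; y = λ·(61 - 29) - 70 ≡ 37. → (29, 37)

(29, 37)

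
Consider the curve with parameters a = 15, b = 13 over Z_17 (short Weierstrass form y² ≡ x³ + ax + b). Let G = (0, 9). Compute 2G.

(4, 16)

tangent at (0, 9): λ = (3·0² + 15)/(2·9) ≡ 15/1. 1⁻¹ ≡ 1 (mod 17) since 1·1 = 1 ≡ 1, so λ ≡ 15·1 ≡ 15.
  x = λ² - 0 - 0 = 225 - 0 ≡ 4; y = λ·(0 - 4) - 9 ≡ 16. → (4, 16)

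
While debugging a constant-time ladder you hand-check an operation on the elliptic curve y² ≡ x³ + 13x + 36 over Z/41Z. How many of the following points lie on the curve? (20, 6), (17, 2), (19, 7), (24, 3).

2

(20, 6): 6² ≡ 36, rhs ≡ 14 → off.
(17, 2): 2² ≡ 4, rhs ≡ 4 → on.
(19, 7): 7² ≡ 8, rhs ≡ 8 → on.
(24, 3): 3² ≡ 9, rhs ≡ 27 → off.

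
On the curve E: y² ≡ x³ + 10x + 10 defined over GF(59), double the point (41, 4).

tangent at (41, 4): λ = (3·41² + 10)/(2·4) ≡ 38/8. 8⁻¹ ≡ 37 (mod 59) since 8·37 = 296 ≡ 1, so λ ≡ 38·37 ≡ 49.
  x = λ² - 41 - 41 = 2401 - 82 ≡ 18; y = λ·(41 - 18) - 4 ≡ 2. → (18, 2)

(18, 2)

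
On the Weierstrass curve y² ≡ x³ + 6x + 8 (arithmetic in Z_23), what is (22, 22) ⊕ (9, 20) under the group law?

(4, 2)

(22, 22) + (9, 20). λ = (20 - 22)/(9 - 22) ≡ 21/10 mod 23. 10⁻¹ ≡ 7 (mod 23), so λ ≡ 9.
  x = λ² - 22 - 9 = 81 - 31 ≡ 4; y = λ·(22 - 4) - 22 ≡ 2. → (4, 2)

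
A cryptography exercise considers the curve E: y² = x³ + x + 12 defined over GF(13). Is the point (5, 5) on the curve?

y² = 5² ≡ 12; x³ + 1x + 12 = 142 ≡ 12 (mod 13). 12 = 12.

yes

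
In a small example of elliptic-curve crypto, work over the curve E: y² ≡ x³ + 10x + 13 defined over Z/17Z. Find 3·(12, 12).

(3, 11)

Write P = (12, 12).
Repeated addition: build up to 3P.
2P: tangent at (12, 12): λ = (3·12² + 10)/(2·12) ≡ 0/7. 7⁻¹ ≡ 5 (mod 17), so λ ≡ 0·5 ≡ 0.
  x = λ² - 12 - 12 = 0 - 24 ≡ 10; y = λ·(12 - 10) - 12 ≡ 5. → (10, 5)
3P: (10, 5) + (12, 12). λ = (12 - 5)/(12 - 10) ≡ 7/2 mod 17. 2⁻¹ ≡ 9 (mod 17) since 2·9 = 18 ≡ 1, so λ ≡ 12.
  x = λ² - 10 - 12 = 144 - 22 ≡ 3; y = λ·(10 - 3) - 5 ≡ 11. → (3, 11)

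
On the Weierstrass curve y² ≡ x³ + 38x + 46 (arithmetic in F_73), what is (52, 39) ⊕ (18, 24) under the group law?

(39, 29)

(52, 39) + (18, 24). λ = (24 - 39)/(18 - 52) ≡ 58/39 mod 73. 39⁻¹ ≡ 15 (mod 73), so λ ≡ 67.
  x = λ² - 52 - 18 = 4489 - 70 ≡ 39; y = λ·(52 - 39) - 39 ≡ 29. → (39, 29)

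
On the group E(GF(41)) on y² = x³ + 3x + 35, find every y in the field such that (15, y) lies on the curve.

none

x³ + 3x + 35 = 3455 ≡ 11 (mod 41).
11 is a non-residue mod 41; no y exists.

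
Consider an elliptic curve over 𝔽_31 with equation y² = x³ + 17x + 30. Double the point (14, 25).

tangent at (14, 25): λ = (3·14² + 17)/(2·25) ≡ 16/19. 19⁻¹ ≡ 18 (mod 31) since 19·18 = 342 ≡ 1, so λ ≡ 16·18 ≡ 9.
  x = λ² - 14 - 14 = 81 - 28 ≡ 22; y = λ·(14 - 22) - 25 ≡ 27. → (22, 27)

(22, 27)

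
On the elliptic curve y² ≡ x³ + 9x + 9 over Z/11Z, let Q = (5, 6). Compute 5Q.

(0, 3)

Repeated addition: build up to 5Q.
2Q: tangent at (5, 6): λ = (3·5² + 9)/(2·6) ≡ 7/1. 1⁻¹ ≡ 1 (mod 11), so λ ≡ 7·1 ≡ 7.
  x = λ² - 5 - 5 = 49 - 10 ≡ 6; y = λ·(5 - 6) - 6 ≡ 9. → (6, 9)
3Q: (6, 9) + (5, 6). λ = (6 - 9)/(5 - 6) ≡ 8/10 mod 11. 10⁻¹ ≡ 10 (mod 11) since 10·10 = 100 ≡ 1, so λ ≡ 3.
  x = λ² - 6 - 5 = 9 - 11 ≡ 9; y = λ·(6 - 9) - 9 ≡ 4. → (9, 4)
4Q: (9, 4) + (5, 6). λ = (6 - 4)/(5 - 9) ≡ 2/7 mod 11. 7⁻¹ ≡ 8 (mod 11), so λ ≡ 5.
  x = λ² - 9 - 5 = 25 - 14 ≡ 0; y = λ·(9 - 0) - 4 ≡ 8. → (0, 8)
5Q: (0, 8) + (5, 6). λ = (6 - 8)/(5 - 0) ≡ 9/5 mod 11. 5⁻¹ ≡ 9 (mod 11) since 5·9 = 45 ≡ 1, so λ ≡ 4.
  x = λ² - 0 - 5 = 16 - 5 ≡ 0; y = λ·(0 - 0) - 8 ≡ 3. → (0, 3)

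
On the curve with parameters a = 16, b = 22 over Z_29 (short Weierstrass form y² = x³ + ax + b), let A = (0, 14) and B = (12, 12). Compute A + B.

(0, 14) + (12, 12). λ = (12 - 14)/(12 - 0) ≡ 27/12 mod 29. 12⁻¹ ≡ 17 (mod 29), so λ ≡ 24.
  x = λ² - 0 - 12 = 576 - 12 ≡ 13; y = λ·(0 - 13) - 14 ≡ 22. → (13, 22)

(13, 22)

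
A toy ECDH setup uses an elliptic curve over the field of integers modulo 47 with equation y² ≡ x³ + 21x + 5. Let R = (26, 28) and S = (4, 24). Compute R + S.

(45, 7)

(26, 28) + (4, 24). λ = (24 - 28)/(4 - 26) ≡ 43/25 mod 47. 25⁻¹ ≡ 32 (mod 47) since 25·32 = 800 ≡ 1, so λ ≡ 13.
  x = λ² - 26 - 4 = 169 - 30 ≡ 45; y = λ·(26 - 45) - 28 ≡ 7. → (45, 7)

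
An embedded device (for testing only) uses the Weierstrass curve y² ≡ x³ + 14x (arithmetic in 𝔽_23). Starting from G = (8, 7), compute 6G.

(3, 0)

Double-and-add on 6 = (110)₂. Start with G = (8, 7) for the leading 1-bit.
double: tangent at (8, 7): λ = (3·8² + 14)/(2·7) ≡ 22/14. 14⁻¹ ≡ 5 (mod 23), so λ ≡ 22·5 ≡ 18.
  x = λ² - 8 - 8 = 324 - 16 ≡ 9; y = λ·(8 - 9) - 7 ≡ 21. → (9, 21)
add G: (9, 21) + (8, 7). λ = (7 - 21)/(8 - 9) ≡ 9/22 mod 23. 22⁻¹ ≡ 22 (mod 23), so λ ≡ 14.
  x = λ² - 9 - 8 = 196 - 17 ≡ 18; y = λ·(9 - 18) - 21 ≡ 14. → (18, 14)
double: tangent at (18, 14): λ = (3·18² + 14)/(2·14) ≡ 20/5. 5⁻¹ ≡ 14 (mod 23), so λ ≡ 20·14 ≡ 4.
  x = λ² - 18 - 18 = 16 - 36 ≡ 3; y = λ·(18 - 3) - 14 ≡ 0. → (3, 0)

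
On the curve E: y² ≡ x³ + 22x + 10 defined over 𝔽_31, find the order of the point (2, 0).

2P: (2, 0) + (2, 0): same x and y₁ ≡ -y₂, so the sum is 𝒪.
2P = 𝒪, so the order is 2.

2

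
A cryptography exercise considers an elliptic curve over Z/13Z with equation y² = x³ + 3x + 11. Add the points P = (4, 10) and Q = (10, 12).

(2, 8)

(4, 10) + (10, 12). λ = (12 - 10)/(10 - 4) ≡ 2/6 mod 13. 6⁻¹ ≡ 11 (mod 13), so λ ≡ 9.
  x = λ² - 4 - 10 = 81 - 14 ≡ 2; y = λ·(4 - 2) - 10 ≡ 8. → (2, 8)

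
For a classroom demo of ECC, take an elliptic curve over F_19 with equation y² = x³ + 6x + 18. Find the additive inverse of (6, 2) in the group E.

(6, 17)

-(6, 2) = (6, -2 mod 19) = (6, 17).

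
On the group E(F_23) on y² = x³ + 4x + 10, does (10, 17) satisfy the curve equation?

y² = 17² ≡ 13; x³ + 4x + 10 = 1050 ≡ 15 (mod 23). 13 ≠ 15.

no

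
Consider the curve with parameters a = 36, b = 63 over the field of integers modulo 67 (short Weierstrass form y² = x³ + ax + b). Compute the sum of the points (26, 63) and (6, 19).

(5, 10)

(26, 63) + (6, 19). λ = (19 - 63)/(6 - 26) ≡ 23/47 mod 67. 47⁻¹ ≡ 10 (mod 67), so λ ≡ 29.
  x = λ² - 26 - 6 = 841 - 32 ≡ 5; y = λ·(26 - 5) - 63 ≡ 10. → (5, 10)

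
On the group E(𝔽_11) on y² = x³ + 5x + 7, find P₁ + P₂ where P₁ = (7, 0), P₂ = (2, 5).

(3, 7)

(7, 0) + (2, 5). λ = (5 - 0)/(2 - 7) ≡ 5/6 mod 11. 6⁻¹ ≡ 2 (mod 11) since 6·2 = 12 ≡ 1, so λ ≡ 10.
  x = λ² - 7 - 2 = 100 - 9 ≡ 3; y = λ·(7 - 3) - 0 ≡ 7. → (3, 7)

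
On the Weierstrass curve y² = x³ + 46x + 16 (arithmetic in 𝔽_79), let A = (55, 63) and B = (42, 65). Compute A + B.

(47, 33)

(55, 63) + (42, 65). λ = (65 - 63)/(42 - 55) ≡ 2/66 mod 79. 66⁻¹ ≡ 6 (mod 79) since 66·6 = 396 ≡ 1, so λ ≡ 12.
  x = λ² - 55 - 42 = 144 - 97 ≡ 47; y = λ·(55 - 47) - 63 ≡ 33. → (47, 33)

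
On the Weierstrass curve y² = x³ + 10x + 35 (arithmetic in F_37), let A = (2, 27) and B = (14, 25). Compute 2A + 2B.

(35, 9)

First 2A:
Repeated addition: build up to 2A.
2A: tangent at (2, 27): λ = (3·2² + 10)/(2·27) ≡ 22/17. 17⁻¹ ≡ 24 (mod 37) since 17·24 = 408 ≡ 1, so λ ≡ 22·24 ≡ 10.
  x = λ² - 2 - 2 = 100 - 4 ≡ 22; y = λ·(2 - 22) - 27 ≡ 32. → (22, 32)
2A = (22, 32).
Next 2B:
Repeated addition: build up to 2B.
2B: tangent at (14, 25): λ = (3·14² + 10)/(2·25) ≡ 6/13. 13⁻¹ ≡ 20 (mod 37) since 13·20 = 260 ≡ 1, so λ ≡ 6·20 ≡ 9.
  x = λ² - 14 - 14 = 81 - 28 ≡ 16; y = λ·(14 - 16) - 25 ≡ 31. → (16, 31)
2B = (16, 31).
Finally 2A + 2B:
(22, 32) + (16, 31). λ = (31 - 32)/(16 - 22) ≡ 36/31 mod 37. 31⁻¹ ≡ 6 (mod 37) since 31·6 = 186 ≡ 1, so λ ≡ 31.
  x = λ² - 22 - 16 = 961 - 38 ≡ 35; y = λ·(22 - 35) - 32 ≡ 9. → (35, 9)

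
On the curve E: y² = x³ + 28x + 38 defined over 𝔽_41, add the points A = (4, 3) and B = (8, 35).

(11, 23)

(4, 3) + (8, 35). λ = (35 - 3)/(8 - 4) ≡ 32/4 mod 41. 4⁻¹ ≡ 31 (mod 41), so λ ≡ 8.
  x = λ² - 4 - 8 = 64 - 12 ≡ 11; y = λ·(4 - 11) - 3 ≡ 23. → (11, 23)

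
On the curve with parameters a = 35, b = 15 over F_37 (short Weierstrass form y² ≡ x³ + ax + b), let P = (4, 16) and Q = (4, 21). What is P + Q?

O

The two points share x = 4 and their y-coordinates satisfy 16 + 21 ≡ 0 (mod 37), so they are inverses. Their sum is O.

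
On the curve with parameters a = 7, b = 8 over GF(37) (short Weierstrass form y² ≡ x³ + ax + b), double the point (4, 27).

(25, 3)

tangent at (4, 27): λ = (3·4² + 7)/(2·27) ≡ 18/17. 17⁻¹ ≡ 24 (mod 37) since 17·24 = 408 ≡ 1, so λ ≡ 18·24 ≡ 25.
  x = λ² - 4 - 4 = 625 - 8 ≡ 25; y = λ·(4 - 25) - 27 ≡ 3. → (25, 3)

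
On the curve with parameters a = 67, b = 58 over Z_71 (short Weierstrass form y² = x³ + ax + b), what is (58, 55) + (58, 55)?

tangent at (58, 55): λ = (3·58² + 67)/(2·55) ≡ 6/39. 39⁻¹ ≡ 51 (mod 71), so λ ≡ 6·51 ≡ 22.
  x = λ² - 58 - 58 = 484 - 116 ≡ 13; y = λ·(58 - 13) - 55 ≡ 12. → (13, 12)

(13, 12)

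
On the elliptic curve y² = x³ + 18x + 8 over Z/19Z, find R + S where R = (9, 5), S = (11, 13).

(9, 5) + (11, 13). λ = (13 - 5)/(11 - 9) ≡ 8/2 mod 19. 2⁻¹ ≡ 10 (mod 19), so λ ≡ 4.
  x = λ² - 9 - 11 = 16 - 20 ≡ 15; y = λ·(9 - 15) - 5 ≡ 9. → (15, 9)

(15, 9)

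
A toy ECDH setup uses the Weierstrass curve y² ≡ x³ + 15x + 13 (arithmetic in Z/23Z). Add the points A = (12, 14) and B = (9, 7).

(12, 14) + (9, 7). λ = (7 - 14)/(9 - 12) ≡ 16/20 mod 23. 20⁻¹ ≡ 15 (mod 23) since 20·15 = 300 ≡ 1, so λ ≡ 10.
  x = λ² - 12 - 9 = 100 - 21 ≡ 10; y = λ·(12 - 10) - 14 ≡ 6. → (10, 6)

(10, 6)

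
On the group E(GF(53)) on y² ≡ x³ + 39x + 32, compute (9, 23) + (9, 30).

The two points share x = 9 and their y-coordinates satisfy 23 + 30 ≡ 0 (mod 53), so they are inverses. Their sum is the point at infinity.

O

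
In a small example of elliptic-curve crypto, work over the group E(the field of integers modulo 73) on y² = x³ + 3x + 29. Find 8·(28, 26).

(52, 7)

Write Q = (28, 26).
Double-and-add on 8 = (1000)₂. Start with Q = (28, 26) for the leading 1-bit.
double: tangent at (28, 26): λ = (3·28² + 3)/(2·26) ≡ 19/52. 52⁻¹ ≡ 66 (mod 73), so λ ≡ 19·66 ≡ 13.
  x = λ² - 28 - 28 = 169 - 56 ≡ 40; y = λ·(28 - 40) - 26 ≡ 37. → (40, 37)
double: tangent at (40, 37): λ = (3·40² + 3)/(2·37) ≡ 58/1. 1⁻¹ ≡ 1 (mod 73), so λ ≡ 58·1 ≡ 58.
  x = λ² - 40 - 40 = 3364 - 80 ≡ 72; y = λ·(40 - 72) - 37 ≡ 5. → (72, 5)
double: tangent at (72, 5): λ = (3·72² + 3)/(2·5) ≡ 6/10. 10⁻¹ ≡ 22 (mod 73) since 10·22 = 220 ≡ 1, so λ ≡ 6·22 ≡ 59.
  x = λ² - 72 - 72 = 3481 - 144 ≡ 52; y = λ·(72 - 52) - 5 ≡ 7. → (52, 7)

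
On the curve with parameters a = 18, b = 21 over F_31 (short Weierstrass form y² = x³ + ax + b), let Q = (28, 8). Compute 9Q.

(14, 17)

Repeated addition: build up to 9Q.
2Q: tangent at (28, 8): λ = (3·28² + 18)/(2·8) ≡ 14/16. 16⁻¹ ≡ 2 (mod 31) since 16·2 = 32 ≡ 1, so λ ≡ 14·2 ≡ 28.
  x = λ² - 28 - 28 = 784 - 56 ≡ 15; y = λ·(28 - 15) - 8 ≡ 15. → (15, 15)
3Q: (15, 15) + (28, 8). λ = (8 - 15)/(28 - 15) ≡ 24/13 mod 31. 13⁻¹ ≡ 12 (mod 31), so λ ≡ 9.
  x = λ² - 15 - 28 = 81 - 43 ≡ 7; y = λ·(15 - 7) - 15 ≡ 26. → (7, 26)
4Q: (7, 26) + (28, 8). λ = (8 - 26)/(28 - 7) ≡ 13/21 mod 31. 21⁻¹ ≡ 3 (mod 31), so λ ≡ 8.
  x = λ² - 7 - 28 = 64 - 35 ≡ 29; y = λ·(7 - 29) - 26 ≡ 15. → (29, 15)
5Q: (29, 15) + (28, 8). λ = (8 - 15)/(28 - 29) ≡ 24/30 mod 31. 30⁻¹ ≡ 30 (mod 31), so λ ≡ 7.
  x = λ² - 29 - 28 = 49 - 57 ≡ 23; y = λ·(29 - 23) - 15 ≡ 27. → (23, 27)
6Q: (23, 27) + (28, 8). λ = (8 - 27)/(28 - 23) ≡ 12/5 mod 31. 5⁻¹ ≡ 25 (mod 31) since 5·25 = 125 ≡ 1, so λ ≡ 21.
  x = λ² - 23 - 28 = 441 - 51 ≡ 18; y = λ·(23 - 18) - 27 ≡ 16. → (18, 16)
7Q: (18, 16) + (28, 8). λ = (8 - 16)/(28 - 18) ≡ 23/10 mod 31. 10⁻¹ ≡ 28 (mod 31), so λ ≡ 24.
  x = λ² - 18 - 28 = 576 - 46 ≡ 3; y = λ·(18 - 3) - 16 ≡ 3. → (3, 3)
8Q: (3, 3) + (28, 8). λ = (8 - 3)/(28 - 3) ≡ 5/25 mod 31. 25⁻¹ ≡ 5 (mod 31), so λ ≡ 25.
  x = λ² - 3 - 28 = 625 - 31 ≡ 5; y = λ·(3 - 5) - 3 ≡ 9. → (5, 9)
9Q: (5, 9) + (28, 8). λ = (8 - 9)/(28 - 5) ≡ 30/23 mod 31. 23⁻¹ ≡ 27 (mod 31) since 23·27 = 621 ≡ 1, so λ ≡ 4.
  x = λ² - 5 - 28 = 16 - 33 ≡ 14; y = λ·(5 - 14) - 9 ≡ 17. → (14, 17)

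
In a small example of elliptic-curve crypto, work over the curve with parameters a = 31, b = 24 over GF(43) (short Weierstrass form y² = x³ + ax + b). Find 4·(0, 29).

(13, 42)

Write P = (0, 29).
Repeated addition: build up to 4P.
2P: tangent at (0, 29): λ = (3·0² + 31)/(2·29) ≡ 31/15. 15⁻¹ ≡ 23 (mod 43) since 15·23 = 345 ≡ 1, so λ ≡ 31·23 ≡ 25.
  x = λ² - 0 - 0 = 625 - 0 ≡ 23; y = λ·(0 - 23) - 29 ≡ 41. → (23, 41)
3P: (23, 41) + (0, 29). λ = (29 - 41)/(0 - 23) ≡ 31/20 mod 43. 20⁻¹ ≡ 28 (mod 43), so λ ≡ 8.
  x = λ² - 23 - 0 = 64 - 23 ≡ 41; y = λ·(23 - 41) - 41 ≡ 30. → (41, 30)
4P: (41, 30) + (0, 29). λ = (29 - 30)/(0 - 41) ≡ 42/2 mod 43. 2⁻¹ ≡ 22 (mod 43), so λ ≡ 21.
  x = λ² - 41 - 0 = 441 - 41 ≡ 13; y = λ·(41 - 13) - 30 ≡ 42. → (13, 42)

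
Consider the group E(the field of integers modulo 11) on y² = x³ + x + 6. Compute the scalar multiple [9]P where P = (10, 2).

(8, 8)

Repeated addition: build up to 9P.
2P: tangent at (10, 2): λ = (3·10² + 1)/(2·2) ≡ 4/4. 4⁻¹ ≡ 3 (mod 11), so λ ≡ 4·3 ≡ 1.
  x = λ² - 10 - 10 = 1 - 20 ≡ 3; y = λ·(10 - 3) - 2 ≡ 5. → (3, 5)
3P: (3, 5) + (10, 2). λ = (2 - 5)/(10 - 3) ≡ 8/7 mod 11. 7⁻¹ ≡ 8 (mod 11) since 7·8 = 56 ≡ 1, so λ ≡ 9.
  x = λ² - 3 - 10 = 81 - 13 ≡ 2; y = λ·(3 - 2) - 5 ≡ 4. → (2, 4)
4P: (2, 4) + (10, 2). λ = (2 - 4)/(10 - 2) ≡ 9/8 mod 11. 8⁻¹ ≡ 7 (mod 11), so λ ≡ 8.
  x = λ² - 2 - 10 = 64 - 12 ≡ 8; y = λ·(2 - 8) - 4 ≡ 3. → (8, 3)
5P: (8, 3) + (10, 2). λ = (2 - 3)/(10 - 8) ≡ 10/2 mod 11. 2⁻¹ ≡ 6 (mod 11), so λ ≡ 5.
  x = λ² - 8 - 10 = 25 - 18 ≡ 7; y = λ·(8 - 7) - 3 ≡ 2. → (7, 2)
6P: (7, 2) + (10, 2). λ = (2 - 2)/(10 - 7) ≡ 0/3 mod 11. 3⁻¹ ≡ 4 (mod 11), so λ ≡ 0.
  x = λ² - 7 - 10 = 0 - 17 ≡ 5; y = λ·(7 - 5) - 2 ≡ 9. → (5, 9)
7P: (5, 9) + (10, 2). λ = (2 - 9)/(10 - 5) ≡ 4/5 mod 11. 5⁻¹ ≡ 9 (mod 11), so λ ≡ 3.
  x = λ² - 5 - 10 = 9 - 15 ≡ 5; y = λ·(5 - 5) - 9 ≡ 2. → (5, 2)
8P: (5, 2) + (10, 2). λ = (2 - 2)/(10 - 5) ≡ 0/5 mod 11. 5⁻¹ ≡ 9 (mod 11), so λ ≡ 0.
  x = λ² - 5 - 10 = 0 - 15 ≡ 7; y = λ·(5 - 7) - 2 ≡ 9. → (7, 9)
9P: (7, 9) + (10, 2). λ = (2 - 9)/(10 - 7) ≡ 4/3 mod 11. 3⁻¹ ≡ 4 (mod 11) since 3·4 = 12 ≡ 1, so λ ≡ 5.
  x = λ² - 7 - 10 = 25 - 17 ≡ 8; y = λ·(7 - 8) - 9 ≡ 8. → (8, 8)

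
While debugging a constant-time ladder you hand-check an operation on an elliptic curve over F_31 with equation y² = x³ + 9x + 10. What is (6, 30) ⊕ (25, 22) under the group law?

(6, 30) + (25, 22). λ = (22 - 30)/(25 - 6) ≡ 23/19 mod 31. 19⁻¹ ≡ 18 (mod 31), so λ ≡ 11.
  x = λ² - 6 - 25 = 121 - 31 ≡ 28; y = λ·(6 - 28) - 30 ≡ 7. → (28, 7)

(28, 7)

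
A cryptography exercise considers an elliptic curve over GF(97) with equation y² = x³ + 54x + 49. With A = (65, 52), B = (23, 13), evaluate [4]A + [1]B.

First 4A:
Double-and-add on 4 = (100)₂. Start with A = (65, 52) for the leading 1-bit.
double: tangent at (65, 52): λ = (3·65² + 54)/(2·52) ≡ 22/7. 7⁻¹ ≡ 14 (mod 97), so λ ≡ 22·14 ≡ 17.
  x = λ² - 65 - 65 = 289 - 130 ≡ 62; y = λ·(65 - 62) - 52 ≡ 96. → (62, 96)
double: tangent at (62, 96): λ = (3·62² + 54)/(2·96) ≡ 43/95. 95⁻¹ ≡ 48 (mod 97), so λ ≡ 43·48 ≡ 27.
  x = λ² - 62 - 62 = 729 - 124 ≡ 23; y = λ·(62 - 23) - 96 ≡ 84. → (23, 84)
4A = (23, 84).
Finally 4A + B:
(23, 84) + (23, 13): same x and y₁ ≡ -y₂, so the sum is the point at infinity.

O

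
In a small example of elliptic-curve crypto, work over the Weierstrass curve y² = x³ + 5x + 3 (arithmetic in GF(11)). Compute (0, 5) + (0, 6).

The two points share x = 0 and their y-coordinates satisfy 5 + 6 ≡ 0 (mod 11), so they are inverses. Their sum is ∞.

O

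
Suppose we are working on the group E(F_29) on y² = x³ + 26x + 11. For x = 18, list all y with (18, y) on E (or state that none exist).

x³ + 26x + 11 = 6311 ≡ 18 (mod 29).
18 is a non-residue mod 29; no y exists.

none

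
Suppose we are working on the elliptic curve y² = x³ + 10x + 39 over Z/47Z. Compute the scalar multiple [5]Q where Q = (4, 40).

Repeated addition: build up to 5Q.
2Q: tangent at (4, 40): λ = (3·4² + 10)/(2·40) ≡ 11/33. 33⁻¹ ≡ 10 (mod 47), so λ ≡ 11·10 ≡ 16.
  x = λ² - 4 - 4 = 256 - 8 ≡ 13; y = λ·(4 - 13) - 40 ≡ 4. → (13, 4)
3Q: (13, 4) + (4, 40). λ = (40 - 4)/(4 - 13) ≡ 36/38 mod 47. 38⁻¹ ≡ 26 (mod 47) since 38·26 = 988 ≡ 1, so λ ≡ 43.
  x = λ² - 13 - 4 = 1849 - 17 ≡ 46; y = λ·(13 - 46) - 4 ≡ 34. → (46, 34)
4Q: (46, 34) + (4, 40). λ = (40 - 34)/(4 - 46) ≡ 6/5 mod 47. 5⁻¹ ≡ 19 (mod 47), so λ ≡ 20.
  x = λ² - 46 - 4 = 400 - 50 ≡ 21; y = λ·(46 - 21) - 34 ≡ 43. → (21, 43)
5Q: (21, 43) + (4, 40). λ = (40 - 43)/(4 - 21) ≡ 44/30 mod 47. 30⁻¹ ≡ 11 (mod 47) since 30·11 = 330 ≡ 1, so λ ≡ 14.
  x = λ² - 21 - 4 = 196 - 25 ≡ 30; y = λ·(21 - 30) - 43 ≡ 19. → (30, 19)

(30, 19)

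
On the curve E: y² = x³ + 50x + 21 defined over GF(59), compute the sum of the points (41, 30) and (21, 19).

(41, 30) + (21, 19). λ = (19 - 30)/(21 - 41) ≡ 48/39 mod 59. 39⁻¹ ≡ 56 (mod 59), so λ ≡ 33.
  x = λ² - 41 - 21 = 1089 - 62 ≡ 24; y = λ·(41 - 24) - 30 ≡ 0. → (24, 0)

(24, 0)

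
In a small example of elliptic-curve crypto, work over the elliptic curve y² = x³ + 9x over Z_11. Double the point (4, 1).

tangent at (4, 1): λ = (3·4² + 9)/(2·1) ≡ 2/2. 2⁻¹ ≡ 6 (mod 11) since 2·6 = 12 ≡ 1, so λ ≡ 2·6 ≡ 1.
  x = λ² - 4 - 4 = 1 - 8 ≡ 4; y = λ·(4 - 4) - 1 ≡ 10. → (4, 10)

(4, 10)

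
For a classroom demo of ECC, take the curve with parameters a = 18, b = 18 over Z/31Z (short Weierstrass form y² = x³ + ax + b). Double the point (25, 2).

(20, 16)

tangent at (25, 2): λ = (3·25² + 18)/(2·2) ≡ 2/4. 4⁻¹ ≡ 8 (mod 31), so λ ≡ 2·8 ≡ 16.
  x = λ² - 25 - 25 = 256 - 50 ≡ 20; y = λ·(25 - 20) - 2 ≡ 16. → (20, 16)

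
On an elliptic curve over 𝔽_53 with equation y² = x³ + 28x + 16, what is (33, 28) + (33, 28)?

tangent at (33, 28): λ = (3·33² + 28)/(2·28) ≡ 9/3. 3⁻¹ ≡ 18 (mod 53), so λ ≡ 9·18 ≡ 3.
  x = λ² - 33 - 33 = 9 - 66 ≡ 49; y = λ·(33 - 49) - 28 ≡ 30. → (49, 30)

(49, 30)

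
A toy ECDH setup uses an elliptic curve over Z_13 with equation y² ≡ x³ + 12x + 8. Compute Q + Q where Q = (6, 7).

(10, 7)

tangent at (6, 7): λ = (3·6² + 12)/(2·7) ≡ 3/1. 1⁻¹ ≡ 1 (mod 13), so λ ≡ 3·1 ≡ 3.
  x = λ² - 6 - 6 = 9 - 12 ≡ 10; y = λ·(6 - 10) - 7 ≡ 7. → (10, 7)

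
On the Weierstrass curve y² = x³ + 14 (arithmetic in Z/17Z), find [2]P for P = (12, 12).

tangent at (12, 12): λ = (3·12² + 0)/(2·12) ≡ 7/7. 7⁻¹ ≡ 5 (mod 17), so λ ≡ 7·5 ≡ 1.
  x = λ² - 12 - 12 = 1 - 24 ≡ 11; y = λ·(12 - 11) - 12 ≡ 6. → (11, 6)

(11, 6)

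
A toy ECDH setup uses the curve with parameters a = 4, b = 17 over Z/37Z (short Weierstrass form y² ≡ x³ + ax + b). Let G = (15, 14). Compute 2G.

tangent at (15, 14): λ = (3·15² + 4)/(2·14) ≡ 13/28. 28⁻¹ ≡ 4 (mod 37) since 28·4 = 112 ≡ 1, so λ ≡ 13·4 ≡ 15.
  x = λ² - 15 - 15 = 225 - 30 ≡ 10; y = λ·(15 - 10) - 14 ≡ 24. → (10, 24)

(10, 24)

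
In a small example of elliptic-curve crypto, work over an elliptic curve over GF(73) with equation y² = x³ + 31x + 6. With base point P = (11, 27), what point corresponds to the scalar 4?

Double-and-add on 4 = (100)₂. Start with P = (11, 27) for the leading 1-bit.
double: tangent at (11, 27): λ = (3·11² + 31)/(2·27) ≡ 29/54. 54⁻¹ ≡ 23 (mod 73) since 54·23 = 1242 ≡ 1, so λ ≡ 29·23 ≡ 10.
  x = λ² - 11 - 11 = 100 - 22 ≡ 5; y = λ·(11 - 5) - 27 ≡ 33. → (5, 33)
double: tangent at (5, 33): λ = (3·5² + 31)/(2·33) ≡ 33/66. 66⁻¹ ≡ 52 (mod 73), so λ ≡ 33·52 ≡ 37.
  x = λ² - 5 - 5 = 1369 - 10 ≡ 45; y = λ·(5 - 45) - 33 ≡ 20. → (45, 20)

(45, 20)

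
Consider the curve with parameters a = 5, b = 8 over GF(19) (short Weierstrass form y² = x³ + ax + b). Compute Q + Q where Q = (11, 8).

(13, 3)

tangent at (11, 8): λ = (3·11² + 5)/(2·8) ≡ 7/16. 16⁻¹ ≡ 6 (mod 19), so λ ≡ 7·6 ≡ 4.
  x = λ² - 11 - 11 = 16 - 22 ≡ 13; y = λ·(11 - 13) - 8 ≡ 3. → (13, 3)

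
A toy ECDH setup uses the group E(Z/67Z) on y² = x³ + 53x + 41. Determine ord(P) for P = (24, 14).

2P: tangent at (24, 14): λ = (3·24² + 53)/(2·14) ≡ 39/28. 28⁻¹ ≡ 12 (mod 67) since 28·12 = 336 ≡ 1, so λ ≡ 39·12 ≡ 66.
  x = λ² - 24 - 24 = 4356 - 48 ≡ 20; y = λ·(24 - 20) - 14 ≡ 49. → (20, 49)
3P: (20, 49) + (24, 14). λ = (14 - 49)/(24 - 20) ≡ 32/4 mod 67. 4⁻¹ ≡ 17 (mod 67), so λ ≡ 8.
  x = λ² - 20 - 24 = 64 - 44 ≡ 20; y = λ·(20 - 20) - 49 ≡ 18. → (20, 18)
4P: (20, 18) + (24, 14). λ = (14 - 18)/(24 - 20) ≡ 63/4 mod 67. 4⁻¹ ≡ 17 (mod 67), so λ ≡ 66.
  x = λ² - 20 - 24 = 4356 - 44 ≡ 24; y = λ·(20 - 24) - 18 ≡ 53. → (24, 53)
5P: (24, 53) + (24, 14): same x and y₁ ≡ -y₂, so the sum is O.
5P = O, so the order is 5.

5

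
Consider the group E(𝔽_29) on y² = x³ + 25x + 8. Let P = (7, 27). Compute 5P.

(26, 15)

Double-and-add on 5 = (101)₂. Start with P = (7, 27) for the leading 1-bit.
double: tangent at (7, 27): λ = (3·7² + 25)/(2·27) ≡ 27/25. 25⁻¹ ≡ 7 (mod 29) since 25·7 = 175 ≡ 1, so λ ≡ 27·7 ≡ 15.
  x = λ² - 7 - 7 = 225 - 14 ≡ 8; y = λ·(7 - 8) - 27 ≡ 16. → (8, 16)
double: tangent at (8, 16): λ = (3·8² + 25)/(2·16) ≡ 14/3. 3⁻¹ ≡ 10 (mod 29), so λ ≡ 14·10 ≡ 24.
  x = λ² - 8 - 8 = 576 - 16 ≡ 9; y = λ·(8 - 9) - 16 ≡ 18. → (9, 18)
add P: (9, 18) + (7, 27). λ = (27 - 18)/(7 - 9) ≡ 9/27 mod 29. 27⁻¹ ≡ 14 (mod 29), so λ ≡ 10.
  x = λ² - 9 - 7 = 100 - 16 ≡ 26; y = λ·(9 - 26) - 18 ≡ 15. → (26, 15)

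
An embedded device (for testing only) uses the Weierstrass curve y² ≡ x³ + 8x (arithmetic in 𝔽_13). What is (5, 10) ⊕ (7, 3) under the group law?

(5, 10) + (7, 3). λ = (3 - 10)/(7 - 5) ≡ 6/2 mod 13. 2⁻¹ ≡ 7 (mod 13), so λ ≡ 3.
  x = λ² - 5 - 7 = 9 - 12 ≡ 10; y = λ·(5 - 10) - 10 ≡ 1. → (10, 1)

(10, 1)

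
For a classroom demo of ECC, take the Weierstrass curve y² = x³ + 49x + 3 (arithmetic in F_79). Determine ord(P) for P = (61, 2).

5

2P: tangent at (61, 2): λ = (3·61² + 49)/(2·2) ≡ 73/4. 4⁻¹ ≡ 20 (mod 79) since 4·20 = 80 ≡ 1, so λ ≡ 73·20 ≡ 38.
  x = λ² - 61 - 61 = 1444 - 122 ≡ 58; y = λ·(61 - 58) - 2 ≡ 33. → (58, 33)
3P: (58, 33) + (61, 2). λ = (2 - 33)/(61 - 58) ≡ 48/3 mod 79. 3⁻¹ ≡ 53 (mod 79), so λ ≡ 16.
  x = λ² - 58 - 61 = 256 - 119 ≡ 58; y = λ·(58 - 58) - 33 ≡ 46. → (58, 46)
4P: (58, 46) + (61, 2). λ = (2 - 46)/(61 - 58) ≡ 35/3 mod 79. 3⁻¹ ≡ 53 (mod 79), so λ ≡ 38.
  x = λ² - 58 - 61 = 1444 - 119 ≡ 61; y = λ·(58 - 61) - 46 ≡ 77. → (61, 77)
5P: (61, 77) + (61, 2): same x and y₁ ≡ -y₂, so the sum is the point at infinity.
5P = the point at infinity, so the order is 5.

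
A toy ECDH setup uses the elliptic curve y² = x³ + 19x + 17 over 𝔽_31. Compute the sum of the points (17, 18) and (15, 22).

(17, 18) + (15, 22). λ = (22 - 18)/(15 - 17) ≡ 4/29 mod 31. 29⁻¹ ≡ 15 (mod 31), so λ ≡ 29.
  x = λ² - 17 - 15 = 841 - 32 ≡ 3; y = λ·(17 - 3) - 18 ≡ 16. → (3, 16)

(3, 16)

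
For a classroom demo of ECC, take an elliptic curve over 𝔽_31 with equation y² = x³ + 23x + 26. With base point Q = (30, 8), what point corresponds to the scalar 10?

(27, 26)

Double-and-add on 10 = (1010)₂. Start with Q = (30, 8) for the leading 1-bit.
double: tangent at (30, 8): λ = (3·30² + 23)/(2·8) ≡ 26/16. 16⁻¹ ≡ 2 (mod 31), so λ ≡ 26·2 ≡ 21.
  x = λ² - 30 - 30 = 441 - 60 ≡ 9; y = λ·(30 - 9) - 8 ≡ 30. → (9, 30)
double: tangent at (9, 30): λ = (3·9² + 23)/(2·30) ≡ 18/29. 29⁻¹ ≡ 15 (mod 31), so λ ≡ 18·15 ≡ 22.
  x = λ² - 9 - 9 = 484 - 18 ≡ 1; y = λ·(9 - 1) - 30 ≡ 22. → (1, 22)
add Q: (1, 22) + (30, 8). λ = (8 - 22)/(30 - 1) ≡ 17/29 mod 31. 29⁻¹ ≡ 15 (mod 31), so λ ≡ 7.
  x = λ² - 1 - 30 = 49 - 31 ≡ 18; y = λ·(1 - 18) - 22 ≡ 14. → (18, 14)
double: tangent at (18, 14): λ = (3·18² + 23)/(2·14) ≡ 3/28. 28⁻¹ ≡ 10 (mod 31), so λ ≡ 3·10 ≡ 30.
  x = λ² - 18 - 18 = 900 - 36 ≡ 27; y = λ·(18 - 27) - 14 ≡ 26. → (27, 26)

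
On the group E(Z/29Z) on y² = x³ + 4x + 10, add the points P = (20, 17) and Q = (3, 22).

(10, 21)

(20, 17) + (3, 22). λ = (22 - 17)/(3 - 20) ≡ 5/12 mod 29. 12⁻¹ ≡ 17 (mod 29), so λ ≡ 27.
  x = λ² - 20 - 3 = 729 - 23 ≡ 10; y = λ·(20 - 10) - 17 ≡ 21. → (10, 21)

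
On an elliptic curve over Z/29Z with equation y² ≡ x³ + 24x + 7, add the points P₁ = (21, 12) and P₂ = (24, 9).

(21, 12) + (24, 9). λ = (9 - 12)/(24 - 21) ≡ 26/3 mod 29. 3⁻¹ ≡ 10 (mod 29), so λ ≡ 28.
  x = λ² - 21 - 24 = 784 - 45 ≡ 14; y = λ·(21 - 14) - 12 ≡ 10. → (14, 10)

(14, 10)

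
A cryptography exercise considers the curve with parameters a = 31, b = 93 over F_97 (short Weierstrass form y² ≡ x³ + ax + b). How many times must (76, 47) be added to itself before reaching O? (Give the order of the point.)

2P: tangent at (76, 47): λ = (3·76² + 31)/(2·47) ≡ 93/94. 94⁻¹ ≡ 32 (mod 97), so λ ≡ 93·32 ≡ 66.
  x = λ² - 76 - 76 = 4356 - 152 ≡ 33; y = λ·(76 - 33) - 47 ≡ 75. → (33, 75)
3P: (33, 75) + (76, 47). λ = (47 - 75)/(76 - 33) ≡ 69/43 mod 97. 43⁻¹ ≡ 88 (mod 97) since 43·88 = 3784 ≡ 1, so λ ≡ 58.
  x = λ² - 33 - 76 = 3364 - 109 ≡ 54; y = λ·(33 - 54) - 75 ≡ 65. → (54, 65)
4P: (54, 65) + (76, 47). λ = (47 - 65)/(76 - 54) ≡ 79/22 mod 97. 22⁻¹ ≡ 75 (mod 97), so λ ≡ 8.
  x = λ² - 54 - 76 = 64 - 130 ≡ 31; y = λ·(54 - 31) - 65 ≡ 22. → (31, 22)
5P: (31, 22) + (76, 47). λ = (47 - 22)/(76 - 31) ≡ 25/45 mod 97. 45⁻¹ ≡ 69 (mod 97) since 45·69 = 3105 ≡ 1, so λ ≡ 76.
  x = λ² - 31 - 76 = 5776 - 107 ≡ 43; y = λ·(31 - 43) - 22 ≡ 36. → (43, 36)
6P: (43, 36) + (76, 47). λ = (47 - 36)/(76 - 43) ≡ 11/33 mod 97. 33⁻¹ ≡ 50 (mod 97) since 33·50 = 1650 ≡ 1, so λ ≡ 65.
  x = λ² - 43 - 76 = 4225 - 119 ≡ 32; y = λ·(43 - 32) - 36 ≡ 0. → (32, 0)
7P: (32, 0) + (76, 47). λ = (47 - 0)/(76 - 32) ≡ 47/44 mod 97. 44⁻¹ ≡ 86 (mod 97), so λ ≡ 65.
  x = λ² - 32 - 76 = 4225 - 108 ≡ 43; y = λ·(32 - 43) - 0 ≡ 61. → (43, 61)
8P: (43, 61) + (76, 47). λ = (47 - 61)/(76 - 43) ≡ 83/33 mod 97. 33⁻¹ ≡ 50 (mod 97), so λ ≡ 76.
  x = λ² - 43 - 76 = 5776 - 119 ≡ 31; y = λ·(43 - 31) - 61 ≡ 75. → (31, 75)
9P: (31, 75) + (76, 47). λ = (47 - 75)/(76 - 31) ≡ 69/45 mod 97. 45⁻¹ ≡ 69 (mod 97) since 45·69 = 3105 ≡ 1, so λ ≡ 8.
  x = λ² - 31 - 76 = 64 - 107 ≡ 54; y = λ·(31 - 54) - 75 ≡ 32. → (54, 32)
10P: (54, 32) + (76, 47). λ = (47 - 32)/(76 - 54) ≡ 15/22 mod 97. 22⁻¹ ≡ 75 (mod 97), so λ ≡ 58.
  x = λ² - 54 - 76 = 3364 - 130 ≡ 33; y = λ·(54 - 33) - 32 ≡ 22. → (33, 22)
11P: (33, 22) + (76, 47). λ = (47 - 22)/(76 - 33) ≡ 25/43 mod 97. 43⁻¹ ≡ 88 (mod 97), so λ ≡ 66.
  x = λ² - 33 - 76 = 4356 - 109 ≡ 76; y = λ·(33 - 76) - 22 ≡ 50. → (76, 50)
12P: (76, 50) + (76, 47): same x and y₁ ≡ -y₂, so the sum is O.
12P = O, so the order is 12.

12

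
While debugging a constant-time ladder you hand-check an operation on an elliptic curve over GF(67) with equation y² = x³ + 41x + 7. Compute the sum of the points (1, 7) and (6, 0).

(3, 36)

(1, 7) + (6, 0). λ = (0 - 7)/(6 - 1) ≡ 60/5 mod 67. 5⁻¹ ≡ 27 (mod 67) since 5·27 = 135 ≡ 1, so λ ≡ 12.
  x = λ² - 1 - 6 = 144 - 7 ≡ 3; y = λ·(1 - 3) - 7 ≡ 36. → (3, 36)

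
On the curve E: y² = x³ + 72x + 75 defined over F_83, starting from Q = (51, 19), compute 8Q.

(25, 53)

Repeated addition: build up to 8Q.
2Q: tangent at (51, 19): λ = (3·51² + 72)/(2·19) ≡ 73/38. 38⁻¹ ≡ 59 (mod 83), so λ ≡ 73·59 ≡ 74.
  x = λ² - 51 - 51 = 5476 - 102 ≡ 62; y = λ·(51 - 62) - 19 ≡ 80. → (62, 80)
3Q: (62, 80) + (51, 19). λ = (19 - 80)/(51 - 62) ≡ 22/72 mod 83. 72⁻¹ ≡ 15 (mod 83), so λ ≡ 81.
  x = λ² - 62 - 51 = 6561 - 113 ≡ 57; y = λ·(62 - 57) - 80 ≡ 76. → (57, 76)
4Q: (57, 76) + (51, 19). λ = (19 - 76)/(51 - 57) ≡ 26/77 mod 83. 77⁻¹ ≡ 69 (mod 83), so λ ≡ 51.
  x = λ² - 57 - 51 = 2601 - 108 ≡ 3; y = λ·(57 - 3) - 76 ≡ 22. → (3, 22)
5Q: (3, 22) + (51, 19). λ = (19 - 22)/(51 - 3) ≡ 80/48 mod 83. 48⁻¹ ≡ 64 (mod 83), so λ ≡ 57.
  x = λ² - 3 - 51 = 3249 - 54 ≡ 41; y = λ·(3 - 41) - 22 ≡ 53. → (41, 53)
6Q: (41, 53) + (51, 19). λ = (19 - 53)/(51 - 41) ≡ 49/10 mod 83. 10⁻¹ ≡ 25 (mod 83), so λ ≡ 63.
  x = λ² - 41 - 51 = 3969 - 92 ≡ 59; y = λ·(41 - 59) - 53 ≡ 58. → (59, 58)
7Q: (59, 58) + (51, 19). λ = (19 - 58)/(51 - 59) ≡ 44/75 mod 83. 75⁻¹ ≡ 31 (mod 83) since 75·31 = 2325 ≡ 1, so λ ≡ 36.
  x = λ² - 59 - 51 = 1296 - 110 ≡ 24; y = λ·(59 - 24) - 58 ≡ 40. → (24, 40)
8Q: (24, 40) + (51, 19). λ = (19 - 40)/(51 - 24) ≡ 62/27 mod 83. 27⁻¹ ≡ 40 (mod 83) since 27·40 = 1080 ≡ 1, so λ ≡ 73.
  x = λ² - 24 - 51 = 5329 - 75 ≡ 25; y = λ·(24 - 25) - 40 ≡ 53. → (25, 53)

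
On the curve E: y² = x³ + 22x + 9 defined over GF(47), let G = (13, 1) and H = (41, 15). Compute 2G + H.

(32, 39)

First 2G:
Repeated addition: build up to 2G.
2G: tangent at (13, 1): λ = (3·13² + 22)/(2·1) ≡ 12/2. 2⁻¹ ≡ 24 (mod 47) since 2·24 = 48 ≡ 1, so λ ≡ 12·24 ≡ 6.
  x = λ² - 13 - 13 = 36 - 26 ≡ 10; y = λ·(13 - 10) - 1 ≡ 17. → (10, 17)
2G = (10, 17).
Finally 2G + H:
(10, 17) + (41, 15). λ = (15 - 17)/(41 - 10) ≡ 45/31 mod 47. 31⁻¹ ≡ 44 (mod 47), so λ ≡ 6.
  x = λ² - 10 - 41 = 36 - 51 ≡ 32; y = λ·(10 - 32) - 17 ≡ 39. → (32, 39)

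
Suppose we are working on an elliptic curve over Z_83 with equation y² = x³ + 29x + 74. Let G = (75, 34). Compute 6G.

(52, 29)

Repeated addition: build up to 6G.
2G: tangent at (75, 34): λ = (3·75² + 29)/(2·34) ≡ 55/68. 68⁻¹ ≡ 11 (mod 83), so λ ≡ 55·11 ≡ 24.
  x = λ² - 75 - 75 = 576 - 150 ≡ 11; y = λ·(75 - 11) - 34 ≡ 8. → (11, 8)
3G: (11, 8) + (75, 34). λ = (34 - 8)/(75 - 11) ≡ 26/64 mod 83. 64⁻¹ ≡ 48 (mod 83), so λ ≡ 3.
  x = λ² - 11 - 75 = 9 - 86 ≡ 6; y = λ·(11 - 6) - 8 ≡ 7. → (6, 7)
4G: (6, 7) + (75, 34). λ = (34 - 7)/(75 - 6) ≡ 27/69 mod 83. 69⁻¹ ≡ 77 (mod 83) since 69·77 = 5313 ≡ 1, so λ ≡ 4.
  x = λ² - 6 - 75 = 16 - 81 ≡ 18; y = λ·(6 - 18) - 7 ≡ 28. → (18, 28)
5G: (18, 28) + (75, 34). λ = (34 - 28)/(75 - 18) ≡ 6/57 mod 83. 57⁻¹ ≡ 67 (mod 83) since 57·67 = 3819 ≡ 1, so λ ≡ 70.
  x = λ² - 18 - 75 = 4900 - 93 ≡ 76; y = λ·(18 - 76) - 28 ≡ 62. → (76, 62)
6G: (76, 62) + (75, 34). λ = (34 - 62)/(75 - 76) ≡ 55/82 mod 83. 82⁻¹ ≡ 82 (mod 83) since 82·82 = 6724 ≡ 1, so λ ≡ 28.
  x = λ² - 76 - 75 = 784 - 151 ≡ 52; y = λ·(76 - 52) - 62 ≡ 29. → (52, 29)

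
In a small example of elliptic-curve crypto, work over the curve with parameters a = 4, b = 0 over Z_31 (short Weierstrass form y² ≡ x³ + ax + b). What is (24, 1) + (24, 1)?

tangent at (24, 1): λ = (3·24² + 4)/(2·1) ≡ 27/2. 2⁻¹ ≡ 16 (mod 31), so λ ≡ 27·16 ≡ 29.
  x = λ² - 24 - 24 = 841 - 48 ≡ 18; y = λ·(24 - 18) - 1 ≡ 18. → (18, 18)

(18, 18)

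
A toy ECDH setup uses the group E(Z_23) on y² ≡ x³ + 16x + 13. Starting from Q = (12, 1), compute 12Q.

O

Double-and-add on 12 = (1100)₂. Start with Q = (12, 1) for the leading 1-bit.
double: tangent at (12, 1): λ = (3·12² + 16)/(2·1) ≡ 11/2. 2⁻¹ ≡ 12 (mod 23), so λ ≡ 11·12 ≡ 17.
  x = λ² - 12 - 12 = 289 - 24 ≡ 12; y = λ·(12 - 12) - 1 ≡ 22. → (12, 22)
add Q: (12, 22) + (12, 1): same x and y₁ ≡ -y₂, so the sum is O.
double: O + O = O (identity).
double: O + O = O (identity).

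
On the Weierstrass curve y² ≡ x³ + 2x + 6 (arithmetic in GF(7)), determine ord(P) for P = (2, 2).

2P: tangent at (2, 2): λ = (3·2² + 2)/(2·2) ≡ 0/4. 4⁻¹ ≡ 2 (mod 7), so λ ≡ 0·2 ≡ 0.
  x = λ² - 2 - 2 = 0 - 4 ≡ 3; y = λ·(2 - 3) - 2 ≡ 5. → (3, 5)
3P: (3, 5) + (2, 2). λ = (2 - 5)/(2 - 3) ≡ 4/6 mod 7. 6⁻¹ ≡ 6 (mod 7), so λ ≡ 3.
  x = λ² - 3 - 2 = 9 - 5 ≡ 4; y = λ·(3 - 4) - 5 ≡ 6. → (4, 6)
4P: (4, 6) + (2, 2). λ = (2 - 6)/(2 - 4) ≡ 3/5 mod 7. 5⁻¹ ≡ 3 (mod 7), so λ ≡ 2.
  x = λ² - 4 - 2 = 4 - 6 ≡ 5; y = λ·(4 - 5) - 6 ≡ 6. → (5, 6)
5P: (5, 6) + (2, 2). λ = (2 - 6)/(2 - 5) ≡ 3/4 mod 7. 4⁻¹ ≡ 2 (mod 7), so λ ≡ 6.
  x = λ² - 5 - 2 = 36 - 7 ≡ 1; y = λ·(5 - 1) - 6 ≡ 4. → (1, 4)
6P: (1, 4) + (2, 2). λ = (2 - 4)/(2 - 1) ≡ 5/1 mod 7. 1⁻¹ ≡ 1 (mod 7) since 1·1 = 1 ≡ 1, so λ ≡ 5.
  x = λ² - 1 - 2 = 25 - 3 ≡ 1; y = λ·(1 - 1) - 4 ≡ 3. → (1, 3)
7P: (1, 3) + (2, 2). λ = (2 - 3)/(2 - 1) ≡ 6/1 mod 7. 1⁻¹ ≡ 1 (mod 7), so λ ≡ 6.
  x = λ² - 1 - 2 = 36 - 3 ≡ 5; y = λ·(1 - 5) - 3 ≡ 1. → (5, 1)
8P: (5, 1) + (2, 2). λ = (2 - 1)/(2 - 5) ≡ 1/4 mod 7. 4⁻¹ ≡ 2 (mod 7) since 4·2 = 8 ≡ 1, so λ ≡ 2.
  x = λ² - 5 - 2 = 4 - 7 ≡ 4; y = λ·(5 - 4) - 1 ≡ 1. → (4, 1)
9P: (4, 1) + (2, 2). λ = (2 - 1)/(2 - 4) ≡ 1/5 mod 7. 5⁻¹ ≡ 3 (mod 7), so λ ≡ 3.
  x = λ² - 4 - 2 = 9 - 6 ≡ 3; y = λ·(4 - 3) - 1 ≡ 2. → (3, 2)
10P: (3, 2) + (2, 2). λ = (2 - 2)/(2 - 3) ≡ 0/6 mod 7. 6⁻¹ ≡ 6 (mod 7) since 6·6 = 36 ≡ 1, so λ ≡ 0.
  x = λ² - 3 - 2 = 0 - 5 ≡ 2; y = λ·(3 - 2) - 2 ≡ 5. → (2, 5)
11P: (2, 5) + (2, 2): same x and y₁ ≡ -y₂, so the sum is ∞.
11P = ∞, so the order is 11.

11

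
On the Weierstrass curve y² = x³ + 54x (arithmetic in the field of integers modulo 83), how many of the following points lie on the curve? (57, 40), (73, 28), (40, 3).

2

(57, 40): 40² ≡ 23, rhs ≡ 27 → off.
(73, 28): 28² ≡ 37, rhs ≡ 37 → on.
(40, 3): 3² ≡ 9, rhs ≡ 9 → on.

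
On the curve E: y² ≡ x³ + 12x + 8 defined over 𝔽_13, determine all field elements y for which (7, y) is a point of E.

x³ + 12x + 8 = 435 ≡ 6 (mod 13).
6 is a non-residue mod 13; no y exists.

none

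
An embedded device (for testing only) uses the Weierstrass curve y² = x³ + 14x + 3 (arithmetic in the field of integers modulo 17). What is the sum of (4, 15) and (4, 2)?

The two points share x = 4 and their y-coordinates satisfy 15 + 2 ≡ 0 (mod 17), so they are inverses. Their sum is ∞.

O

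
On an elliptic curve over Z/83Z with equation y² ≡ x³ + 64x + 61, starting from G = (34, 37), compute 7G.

Repeated addition: build up to 7G.
2G: tangent at (34, 37): λ = (3·34² + 64)/(2·37) ≡ 46/74. 74⁻¹ ≡ 46 (mod 83) since 74·46 = 3404 ≡ 1, so λ ≡ 46·46 ≡ 41.
  x = λ² - 34 - 34 = 1681 - 68 ≡ 36; y = λ·(34 - 36) - 37 ≡ 47. → (36, 47)
3G: (36, 47) + (34, 37). λ = (37 - 47)/(34 - 36) ≡ 73/81 mod 83. 81⁻¹ ≡ 41 (mod 83), so λ ≡ 5.
  x = λ² - 36 - 34 = 25 - 70 ≡ 38; y = λ·(36 - 38) - 47 ≡ 26. → (38, 26)
4G: (38, 26) + (34, 37). λ = (37 - 26)/(34 - 38) ≡ 11/79 mod 83. 79⁻¹ ≡ 62 (mod 83), so λ ≡ 18.
  x = λ² - 38 - 34 = 324 - 72 ≡ 3; y = λ·(38 - 3) - 26 ≡ 23. → (3, 23)
5G: (3, 23) + (34, 37). λ = (37 - 23)/(34 - 3) ≡ 14/31 mod 83. 31⁻¹ ≡ 75 (mod 83), so λ ≡ 54.
  x = λ² - 3 - 34 = 2916 - 37 ≡ 57; y = λ·(3 - 57) - 23 ≡ 49. → (57, 49)
6G: (57, 49) + (34, 37). λ = (37 - 49)/(34 - 57) ≡ 71/60 mod 83. 60⁻¹ ≡ 18 (mod 83), so λ ≡ 33.
  x = λ² - 57 - 34 = 1089 - 91 ≡ 2; y = λ·(57 - 2) - 49 ≡ 23. → (2, 23)
7G: (2, 23) + (34, 37). λ = (37 - 23)/(34 - 2) ≡ 14/32 mod 83. 32⁻¹ ≡ 13 (mod 83) since 32·13 = 416 ≡ 1, so λ ≡ 16.
  x = λ² - 2 - 34 = 256 - 36 ≡ 54; y = λ·(2 - 54) - 23 ≡ 58. → (54, 58)

(54, 58)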